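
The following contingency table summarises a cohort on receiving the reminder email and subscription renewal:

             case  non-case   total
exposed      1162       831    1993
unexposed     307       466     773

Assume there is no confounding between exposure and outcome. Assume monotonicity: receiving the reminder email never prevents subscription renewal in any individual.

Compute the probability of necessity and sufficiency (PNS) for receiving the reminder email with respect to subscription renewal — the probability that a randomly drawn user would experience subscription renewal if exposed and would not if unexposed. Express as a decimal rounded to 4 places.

PNS ≈ 0.1859

p₁ = P(outcome | exposed) = 1162/1993 = 0.58304
p₀ = P(outcome | unexposed) = 307/773 = 0.39715
Under exogeneity and monotonicity, PNS = p₁ − p₀.
PNS = 0.58304 − 0.39715 = 0.18589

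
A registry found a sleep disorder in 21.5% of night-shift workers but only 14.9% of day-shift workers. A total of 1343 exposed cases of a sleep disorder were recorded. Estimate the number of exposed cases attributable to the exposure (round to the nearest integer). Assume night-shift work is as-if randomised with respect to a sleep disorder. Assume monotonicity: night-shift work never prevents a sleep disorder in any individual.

p₁ = 0.215, p₀ = 0.149.
PN = (p₁ − p₀)/p₁ = (0.215 − 0.149) / 0.215 ≈ 0.30698.
Attributable cases ≈ PN × (exposed cases) = 0.30698 × 1343 ≈ 412.27.

about 412 cases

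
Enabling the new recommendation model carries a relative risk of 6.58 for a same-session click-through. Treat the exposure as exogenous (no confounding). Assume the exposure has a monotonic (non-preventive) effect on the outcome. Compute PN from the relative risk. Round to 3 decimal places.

Under exogeneity and monotonicity, PN = (RR − 1) / RR = 1 − 1/RR.
PN = (6.58 − 1) / 6.58 = 5.58 / 6.58 ≈ 0.8480

PN ≈ 0.848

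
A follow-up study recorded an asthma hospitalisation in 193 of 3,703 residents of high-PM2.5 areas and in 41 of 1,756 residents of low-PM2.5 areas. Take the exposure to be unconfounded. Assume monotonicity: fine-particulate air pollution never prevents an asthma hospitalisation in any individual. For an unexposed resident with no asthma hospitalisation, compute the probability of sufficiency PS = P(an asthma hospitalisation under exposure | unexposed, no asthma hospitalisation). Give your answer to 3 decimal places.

PS ≈ 0.029

p₁ = P(outcome | exposed) = 193/3703 = 0.05212
p₀ = P(outcome | unexposed) = 41/1756 = 0.023349
Under exogeneity and monotonicity, PS = (p₁ − p₀) / (1 − p₀).
PS = (0.05212 − 0.023349) / (1 − 0.023349) = 0.028771 / 0.97665 ≈ 0.0295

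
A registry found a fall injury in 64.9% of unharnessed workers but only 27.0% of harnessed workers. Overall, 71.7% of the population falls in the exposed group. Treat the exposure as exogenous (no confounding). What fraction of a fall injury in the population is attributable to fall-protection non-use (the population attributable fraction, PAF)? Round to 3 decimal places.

PAF ≈ 0.502

p₁ = 0.649, p₀ = 0.27.
Overall risk P(Y=1) = π·p₁ + (1−π)·p₀ = 0.717×0.649 + 0.283×0.27 = 0.54174.
Under exogeneity, PAF = [P(Y=1) − p₀] / P(Y=1).
PAF = (0.54174 − 0.27) / 0.54174 ≈ 0.5016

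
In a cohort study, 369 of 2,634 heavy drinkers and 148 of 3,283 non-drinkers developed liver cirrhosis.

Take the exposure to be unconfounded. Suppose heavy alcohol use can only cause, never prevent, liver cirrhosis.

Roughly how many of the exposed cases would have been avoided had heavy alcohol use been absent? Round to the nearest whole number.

p₁ = P(outcome | exposed) = 369/2634 = 0.14009
p₀ = P(outcome | unexposed) = 148/3283 = 0.045081
PN = (p₁ − p₀)/p₁ = (0.14009 − 0.045081) / 0.14009 ≈ 0.67820.
Attributable cases ≈ PN × (exposed cases) = 0.67820 × 369 ≈ 250.26.

about 250 cases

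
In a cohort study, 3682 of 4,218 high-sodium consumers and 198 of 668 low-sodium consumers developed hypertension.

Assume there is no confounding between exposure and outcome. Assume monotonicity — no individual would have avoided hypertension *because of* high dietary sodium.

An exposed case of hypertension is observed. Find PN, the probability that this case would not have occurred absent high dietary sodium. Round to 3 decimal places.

p₁ = P(outcome | exposed) = 3682/4218 = 0.87293
p₀ = P(outcome | unexposed) = 198/668 = 0.29641
Under exogeneity and monotonicity, PN = (p₁ − p₀) / p₁.
PN = (0.87293 − 0.29641) / 0.87293 = 0.57652 / 0.87293 ≈ 0.6604

PN ≈ 0.660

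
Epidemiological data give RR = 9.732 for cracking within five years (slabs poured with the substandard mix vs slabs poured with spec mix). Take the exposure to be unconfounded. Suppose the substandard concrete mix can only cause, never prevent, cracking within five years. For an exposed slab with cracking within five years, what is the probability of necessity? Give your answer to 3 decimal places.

Under exogeneity and monotonicity, PN = (RR − 1) / RR = 1 − 1/RR.
PN = (9.732 − 1) / 9.732 = 8.732 / 9.732 ≈ 0.8972

PN ≈ 0.897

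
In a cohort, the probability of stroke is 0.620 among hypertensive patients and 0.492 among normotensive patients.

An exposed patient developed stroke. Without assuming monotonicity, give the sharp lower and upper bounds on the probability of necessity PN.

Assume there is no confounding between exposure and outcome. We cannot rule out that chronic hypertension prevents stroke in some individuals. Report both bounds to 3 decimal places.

0.206 ≤ PN ≤ 0.819

Let p₁ = 0.62, p₀ = 0.492.
Under exogeneity alone the bounds on PN are max{0,(p₁−p₀)/p₁} ≤ PN ≤ min{1,(1−p₀)/p₁}.
  lower = (p₁ − p₀)/p₁ = 0.128 / 0.62 ≈ 0.2065
  upper = min{1, (1 − p₀)/p₁} = 0.508 / 0.62 ≈ 0.8194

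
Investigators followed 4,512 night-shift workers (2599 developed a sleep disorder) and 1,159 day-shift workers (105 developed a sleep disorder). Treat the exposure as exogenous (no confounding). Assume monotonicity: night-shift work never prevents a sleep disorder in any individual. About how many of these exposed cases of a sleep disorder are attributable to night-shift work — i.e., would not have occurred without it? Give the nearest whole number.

about 2190 cases

p₁ = P(outcome | exposed) = 2599/4512 = 0.57602
p₀ = P(outcome | unexposed) = 105/1159 = 0.090595
PN = (p₁ − p₀)/p₁ = (0.57602 − 0.090595) / 0.57602 ≈ 0.84272.
Attributable cases ≈ PN × (exposed cases) = 0.84272 × 2599 ≈ 2190.23.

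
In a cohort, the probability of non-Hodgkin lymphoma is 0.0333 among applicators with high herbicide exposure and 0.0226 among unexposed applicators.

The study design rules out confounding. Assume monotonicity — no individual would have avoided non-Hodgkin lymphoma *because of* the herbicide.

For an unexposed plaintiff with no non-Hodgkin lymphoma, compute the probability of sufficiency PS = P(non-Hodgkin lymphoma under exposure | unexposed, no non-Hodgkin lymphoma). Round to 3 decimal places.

Let p₁ = 0.0333, p₀ = 0.0226.
Under exogeneity and monotonicity, PS = (p₁ − p₀) / (1 − p₀).
PS = (0.0333 − 0.0226) / (1 − 0.0226) = 0.0107 / 0.9774 ≈ 0.0109

PS ≈ 0.011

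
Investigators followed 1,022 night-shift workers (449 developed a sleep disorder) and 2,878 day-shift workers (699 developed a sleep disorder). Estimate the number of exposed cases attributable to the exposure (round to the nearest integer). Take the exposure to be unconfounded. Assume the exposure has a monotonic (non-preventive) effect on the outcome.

about 201 cases

p₁ = P(outcome | exposed) = 449/1022 = 0.43933
p₀ = P(outcome | unexposed) = 699/2878 = 0.24288
PN = (p₁ − p₀)/p₁ = (0.43933 − 0.24288) / 0.43933 ≈ 0.44717.
Attributable cases ≈ PN × (exposed cases) = 0.44717 × 449 ≈ 200.78.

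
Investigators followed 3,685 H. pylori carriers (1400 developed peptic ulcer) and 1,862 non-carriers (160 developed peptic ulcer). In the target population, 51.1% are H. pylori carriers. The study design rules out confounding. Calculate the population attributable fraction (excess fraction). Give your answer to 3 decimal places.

p₁ = P(outcome | exposed) = 1400/3685 = 0.37992
p₀ = P(outcome | unexposed) = 160/1862 = 0.085929
Overall risk P(Y=1) = π·p₁ + (1−π)·p₀ = 0.511×0.37992 + 0.489×0.085929 = 0.23616.
Under exogeneity, PAF = [P(Y=1) − p₀] / P(Y=1).
PAF = (0.23616 − 0.085929) / 0.23616 ≈ 0.6361

PAF ≈ 0.636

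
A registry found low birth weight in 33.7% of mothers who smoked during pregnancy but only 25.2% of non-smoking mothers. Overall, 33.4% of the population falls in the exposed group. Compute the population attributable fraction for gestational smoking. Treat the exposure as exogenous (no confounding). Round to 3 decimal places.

PAF ≈ 0.101

p₁ = 0.337, p₀ = 0.252.
Overall risk P(Y=1) = π·p₁ + (1−π)·p₀ = 0.334×0.337 + 0.666×0.252 = 0.28039.
Under exogeneity, PAF = [P(Y=1) − p₀] / P(Y=1).
PAF = (0.28039 − 0.252) / 0.28039 ≈ 0.1013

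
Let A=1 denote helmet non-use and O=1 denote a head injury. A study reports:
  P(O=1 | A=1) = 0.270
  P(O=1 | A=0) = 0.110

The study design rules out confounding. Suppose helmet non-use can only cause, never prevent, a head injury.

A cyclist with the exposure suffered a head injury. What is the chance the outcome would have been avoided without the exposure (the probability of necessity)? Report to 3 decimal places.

Let p₁ = 0.27, p₀ = 0.11.
Under exogeneity and monotonicity, PN = (p₁ − p₀) / p₁.
PN = (0.27 − 0.11) / 0.27 = 0.16 / 0.27 ≈ 0.5926

PN ≈ 0.593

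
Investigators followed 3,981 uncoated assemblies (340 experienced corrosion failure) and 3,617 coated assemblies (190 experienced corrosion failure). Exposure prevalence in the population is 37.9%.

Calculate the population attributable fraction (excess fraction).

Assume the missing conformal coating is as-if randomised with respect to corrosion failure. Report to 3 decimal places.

PAF ≈ 0.192

p₁ = P(outcome | exposed) = 340/3981 = 0.085406
p₀ = P(outcome | unexposed) = 190/3617 = 0.05253
Overall risk P(Y=1) = π·p₁ + (1−π)·p₀ = 0.379×0.085406 + 0.621×0.05253 = 0.06499.
Under exogeneity, PAF = [P(Y=1) − p₀] / P(Y=1).
PAF = (0.06499 − 0.05253) / 0.06499 ≈ 0.1917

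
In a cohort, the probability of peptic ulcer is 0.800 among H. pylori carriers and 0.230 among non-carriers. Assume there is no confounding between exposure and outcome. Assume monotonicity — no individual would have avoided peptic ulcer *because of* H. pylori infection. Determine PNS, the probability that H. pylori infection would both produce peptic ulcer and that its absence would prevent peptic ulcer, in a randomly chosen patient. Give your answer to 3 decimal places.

PNS ≈ 0.570

Let p₁ = 0.8, p₀ = 0.23.
Under exogeneity and monotonicity, PNS = p₁ − p₀.
PNS = 0.8 − 0.23 = 0.57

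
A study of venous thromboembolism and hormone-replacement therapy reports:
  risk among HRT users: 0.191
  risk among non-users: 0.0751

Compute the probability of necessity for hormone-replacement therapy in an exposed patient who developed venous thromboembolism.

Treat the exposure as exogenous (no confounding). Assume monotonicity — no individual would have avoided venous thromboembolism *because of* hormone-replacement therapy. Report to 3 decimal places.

Let p₁ = 0.191, p₀ = 0.0751.
Under exogeneity and monotonicity, PN = (p₁ − p₀) / p₁.
PN = (0.191 − 0.0751) / 0.191 = 0.1159 / 0.191 ≈ 0.6068

PN ≈ 0.607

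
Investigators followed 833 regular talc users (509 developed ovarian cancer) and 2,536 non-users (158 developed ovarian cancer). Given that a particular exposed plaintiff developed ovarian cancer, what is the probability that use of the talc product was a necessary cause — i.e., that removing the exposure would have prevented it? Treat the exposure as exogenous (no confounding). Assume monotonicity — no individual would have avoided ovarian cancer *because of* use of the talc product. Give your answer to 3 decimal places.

p₁ = P(outcome | exposed) = 509/833 = 0.61104
p₀ = P(outcome | unexposed) = 158/2536 = 0.062303
Under exogeneity and monotonicity, PN = (p₁ − p₀) / p₁.
PN = (0.61104 − 0.062303) / 0.61104 = 0.54874 / 0.61104 ≈ 0.8980

PN ≈ 0.898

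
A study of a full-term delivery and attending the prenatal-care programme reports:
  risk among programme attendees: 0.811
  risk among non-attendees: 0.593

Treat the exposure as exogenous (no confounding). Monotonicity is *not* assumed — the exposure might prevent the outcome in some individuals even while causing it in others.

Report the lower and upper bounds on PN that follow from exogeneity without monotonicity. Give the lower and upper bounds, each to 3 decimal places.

Let p₁ = 0.811, p₀ = 0.593.
Under exogeneity alone the bounds on PN are max{0,(p₁−p₀)/p₁} ≤ PN ≤ min{1,(1−p₀)/p₁}.
  lower = (p₁ − p₀)/p₁ = 0.218 / 0.811 ≈ 0.2688
  upper = min{1, (1 − p₀)/p₁} = 0.407 / 0.811 ≈ 0.5018

0.269 ≤ PN ≤ 0.502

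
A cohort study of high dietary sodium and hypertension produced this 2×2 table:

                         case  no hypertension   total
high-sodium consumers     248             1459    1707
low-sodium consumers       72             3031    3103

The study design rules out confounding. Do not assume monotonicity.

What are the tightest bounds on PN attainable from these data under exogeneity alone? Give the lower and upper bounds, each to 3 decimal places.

p₁ = P(outcome | exposed) = 248/1707 = 0.14528
p₀ = P(outcome | unexposed) = 72/3103 = 0.023203
Under exogeneity alone the bounds on PN are max{0,(p₁−p₀)/p₁} ≤ PN ≤ min{1,(1−p₀)/p₁}.
  lower = (p₁ − p₀)/p₁ = 0.12208 / 0.14528 ≈ 0.8403
  upper = min{1, (1 − p₀)/p₁} = 0.9768 / 0.14528 ≈ 6.7234 → capped at 1

0.840 ≤ PN ≤ 1.000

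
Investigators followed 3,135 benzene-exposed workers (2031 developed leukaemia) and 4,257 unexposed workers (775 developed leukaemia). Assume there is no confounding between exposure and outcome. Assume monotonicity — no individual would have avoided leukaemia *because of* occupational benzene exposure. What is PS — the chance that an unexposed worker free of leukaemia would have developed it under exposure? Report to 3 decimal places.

PS ≈ 0.569

p₁ = P(outcome | exposed) = 2031/3135 = 0.64785
p₀ = P(outcome | unexposed) = 775/4257 = 0.18205
Under exogeneity and monotonicity, PS = (p₁ − p₀) / (1 − p₀).
PS = (0.64785 − 0.18205) / (1 − 0.18205) = 0.46579 / 0.81795 ≈ 0.5695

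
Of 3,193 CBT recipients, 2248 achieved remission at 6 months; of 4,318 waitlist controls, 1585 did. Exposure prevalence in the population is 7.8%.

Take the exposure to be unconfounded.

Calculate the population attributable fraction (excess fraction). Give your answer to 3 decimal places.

PAF ≈ 0.067

p₁ = P(outcome | exposed) = 2248/3193 = 0.70404
p₀ = P(outcome | unexposed) = 1585/4318 = 0.36707
Overall risk P(Y=1) = π·p₁ + (1−π)·p₀ = 0.078×0.70404 + 0.922×0.36707 = 0.39335.
Under exogeneity, PAF = [P(Y=1) − p₀] / P(Y=1).
PAF = (0.39335 − 0.36707) / 0.39335 ≈ 0.0668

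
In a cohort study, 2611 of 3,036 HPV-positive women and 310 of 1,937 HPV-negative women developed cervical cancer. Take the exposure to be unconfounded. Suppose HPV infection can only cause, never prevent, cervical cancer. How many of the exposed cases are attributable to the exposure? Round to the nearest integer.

p₁ = P(outcome | exposed) = 2611/3036 = 0.86001
p₀ = P(outcome | unexposed) = 310/1937 = 0.16004
PN = (p₁ − p₀)/p₁ = (0.86001 − 0.16004) / 0.86001 ≈ 0.81391.
Attributable cases ≈ PN × (exposed cases) = 0.81391 × 2611 ≈ 2125.11.

about 2125 cases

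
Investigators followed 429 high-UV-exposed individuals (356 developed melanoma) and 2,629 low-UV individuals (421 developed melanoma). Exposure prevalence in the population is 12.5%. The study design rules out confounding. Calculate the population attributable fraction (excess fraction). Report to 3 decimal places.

PAF ≈ 0.343

p₁ = P(outcome | exposed) = 356/429 = 0.82984
p₀ = P(outcome | unexposed) = 421/2629 = 0.16014
Overall risk P(Y=1) = π·p₁ + (1−π)·p₀ = 0.125×0.82984 + 0.875×0.16014 = 0.24385.
Under exogeneity, PAF = [P(Y=1) − p₀] / P(Y=1).
PAF = (0.24385 − 0.16014) / 0.24385 ≈ 0.3433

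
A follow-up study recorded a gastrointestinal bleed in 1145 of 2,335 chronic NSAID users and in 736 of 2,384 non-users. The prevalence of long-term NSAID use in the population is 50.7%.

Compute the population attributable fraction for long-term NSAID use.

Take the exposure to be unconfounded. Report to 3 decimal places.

p₁ = P(outcome | exposed) = 1145/2335 = 0.49036
p₀ = P(outcome | unexposed) = 736/2384 = 0.30872
Overall risk P(Y=1) = π·p₁ + (1−π)·p₀ = 0.507×0.49036 + 0.493×0.30872 = 0.40082.
Under exogeneity, PAF = [P(Y=1) − p₀] / P(Y=1).
PAF = (0.40082 − 0.30872) / 0.40082 ≈ 0.2298

PAF ≈ 0.230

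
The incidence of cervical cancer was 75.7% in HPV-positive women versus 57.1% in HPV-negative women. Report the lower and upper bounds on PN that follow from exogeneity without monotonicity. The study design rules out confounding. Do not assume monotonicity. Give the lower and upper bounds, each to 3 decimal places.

0.246 ≤ PN ≤ 0.567

p₁ = 0.757, p₀ = 0.571.
Under exogeneity alone the bounds on PN are max{0,(p₁−p₀)/p₁} ≤ PN ≤ min{1,(1−p₀)/p₁}.
  lower = (p₁ − p₀)/p₁ = 0.186 / 0.757 ≈ 0.2457
  upper = min{1, (1 − p₀)/p₁} = 0.429 / 0.757 ≈ 0.5667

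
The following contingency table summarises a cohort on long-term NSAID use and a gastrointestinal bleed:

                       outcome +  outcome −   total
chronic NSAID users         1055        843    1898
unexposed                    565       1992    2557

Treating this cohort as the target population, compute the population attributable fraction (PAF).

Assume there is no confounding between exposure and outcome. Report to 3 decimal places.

PAF ≈ 0.392

p₁ = P(outcome | exposed) = 1055/1898 = 0.55585
p₀ = P(outcome | unexposed) = 565/2557 = 0.22096
Exposure prevalence π = 1898/4455 = 0.42604; overall risk P(Y=1) = 0.36364.
Under exogeneity, PAF = [P(Y=1) − p₀]/P(Y=1).
PAF = (0.36364 − 0.22096) / 0.36364 ≈ 0.3924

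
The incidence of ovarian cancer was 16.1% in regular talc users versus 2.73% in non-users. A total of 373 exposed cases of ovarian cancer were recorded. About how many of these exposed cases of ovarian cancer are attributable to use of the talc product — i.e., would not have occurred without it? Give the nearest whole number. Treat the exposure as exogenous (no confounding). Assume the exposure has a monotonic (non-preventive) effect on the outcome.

p₁ = 0.161, p₀ = 0.0273.
PN = (p₁ − p₀)/p₁ = (0.161 − 0.0273) / 0.161 ≈ 0.83043.
Attributable cases ≈ PN × (exposed cases) = 0.83043 × 373 ≈ 309.75.

about 310 cases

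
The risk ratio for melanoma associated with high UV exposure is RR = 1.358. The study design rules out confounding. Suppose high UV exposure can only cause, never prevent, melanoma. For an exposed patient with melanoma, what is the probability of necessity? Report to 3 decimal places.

PN ≈ 0.264

Under exogeneity and monotonicity, PN = (RR − 1) / RR = 1 − 1/RR.
PN = (1.358 − 1) / 1.358 = 0.358 / 1.358 ≈ 0.2636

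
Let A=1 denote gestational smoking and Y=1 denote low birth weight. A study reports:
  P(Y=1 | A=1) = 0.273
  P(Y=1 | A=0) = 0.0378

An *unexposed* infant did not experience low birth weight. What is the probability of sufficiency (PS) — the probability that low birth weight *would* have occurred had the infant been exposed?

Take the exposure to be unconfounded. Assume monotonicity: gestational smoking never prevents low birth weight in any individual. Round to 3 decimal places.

PS ≈ 0.244

Let p₁ = 0.273, p₀ = 0.0378.
Under exogeneity and monotonicity, PS = (p₁ − p₀) / (1 − p₀).
PS = (0.273 − 0.0378) / (1 − 0.0378) = 0.2352 / 0.9622 ≈ 0.2444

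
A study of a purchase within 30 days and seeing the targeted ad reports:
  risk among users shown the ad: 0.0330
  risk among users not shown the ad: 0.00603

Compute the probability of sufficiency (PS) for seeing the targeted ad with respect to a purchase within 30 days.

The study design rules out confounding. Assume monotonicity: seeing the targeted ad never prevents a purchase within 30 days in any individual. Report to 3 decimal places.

Let p₁ = 0.033, p₀ = 0.00603.
Under exogeneity and monotonicity, PS = (p₁ − p₀) / (1 − p₀).
PS = (0.033 − 0.00603) / (1 − 0.00603) = 0.02697 / 0.99397 ≈ 0.0271

PS ≈ 0.027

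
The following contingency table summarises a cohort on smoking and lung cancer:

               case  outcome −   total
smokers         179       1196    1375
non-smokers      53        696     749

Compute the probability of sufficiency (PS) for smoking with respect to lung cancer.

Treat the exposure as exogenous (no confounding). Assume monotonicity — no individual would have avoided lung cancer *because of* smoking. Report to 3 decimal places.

p₁ = P(outcome | exposed) = 179/1375 = 0.13018
p₀ = P(outcome | unexposed) = 53/749 = 0.070761
Under exogeneity and monotonicity, PS = (p₁ − p₀) / (1 − p₀).
PS = (0.13018 − 0.070761) / (1 − 0.070761) = 0.059421 / 0.92924 ≈ 0.0639

PS ≈ 0.064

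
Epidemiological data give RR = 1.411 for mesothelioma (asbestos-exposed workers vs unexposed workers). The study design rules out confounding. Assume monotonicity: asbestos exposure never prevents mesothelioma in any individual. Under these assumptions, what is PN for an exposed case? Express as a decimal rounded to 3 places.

PN ≈ 0.291

Under exogeneity and monotonicity, PN = (RR − 1) / RR = 1 − 1/RR.
PN = (1.411 − 1) / 1.411 = 0.411 / 1.411 ≈ 0.2913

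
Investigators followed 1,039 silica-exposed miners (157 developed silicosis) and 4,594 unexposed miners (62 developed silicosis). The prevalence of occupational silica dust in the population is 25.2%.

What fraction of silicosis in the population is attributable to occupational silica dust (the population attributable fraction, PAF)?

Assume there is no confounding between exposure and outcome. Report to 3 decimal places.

p₁ = P(outcome | exposed) = 157/1039 = 0.15111
p₀ = P(outcome | unexposed) = 62/4594 = 0.013496
Overall risk P(Y=1) = π·p₁ + (1−π)·p₀ = 0.252×0.15111 + 0.748×0.013496 = 0.048174.
Under exogeneity, PAF = [P(Y=1) − p₀] / P(Y=1).
PAF = (0.048174 − 0.013496) / 0.048174 ≈ 0.7199

PAF ≈ 0.720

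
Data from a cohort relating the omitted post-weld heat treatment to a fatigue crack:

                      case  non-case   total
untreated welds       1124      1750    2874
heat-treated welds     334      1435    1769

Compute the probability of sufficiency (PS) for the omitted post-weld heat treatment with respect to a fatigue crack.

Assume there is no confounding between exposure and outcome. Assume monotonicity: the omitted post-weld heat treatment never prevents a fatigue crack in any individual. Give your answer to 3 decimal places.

p₁ = P(outcome | exposed) = 1124/2874 = 0.39109
p₀ = P(outcome | unexposed) = 334/1769 = 0.18881
Under exogeneity and monotonicity, PS = (p₁ − p₀) / (1 − p₀).
PS = (0.39109 − 0.18881) / (1 − 0.18881) = 0.20229 / 0.81119 ≈ 0.2494

PS ≈ 0.249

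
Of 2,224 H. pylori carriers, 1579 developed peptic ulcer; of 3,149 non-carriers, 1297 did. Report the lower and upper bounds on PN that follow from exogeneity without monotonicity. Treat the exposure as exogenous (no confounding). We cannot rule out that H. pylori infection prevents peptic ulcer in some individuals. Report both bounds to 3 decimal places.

0.420 ≤ PN ≤ 0.828

p₁ = P(outcome | exposed) = 1579/2224 = 0.70998
p₀ = P(outcome | unexposed) = 1297/3149 = 0.41188
Under exogeneity alone the bounds on PN are max{0,(p₁−p₀)/p₁} ≤ PN ≤ min{1,(1−p₀)/p₁}.
  lower = (p₁ − p₀)/p₁ = 0.29811 / 0.70998 ≈ 0.4199
  upper = min{1, (1 − p₀)/p₁} = 0.58812 / 0.70998 ≈ 0.8284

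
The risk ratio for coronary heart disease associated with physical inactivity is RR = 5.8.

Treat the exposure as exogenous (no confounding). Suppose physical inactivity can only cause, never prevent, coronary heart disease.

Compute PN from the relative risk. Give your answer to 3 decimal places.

Under exogeneity and monotonicity, PN = (RR − 1) / RR = 1 − 1/RR.
PN = (5.8 − 1) / 5.8 = 4.8 / 5.8 ≈ 0.8276

PN ≈ 0.828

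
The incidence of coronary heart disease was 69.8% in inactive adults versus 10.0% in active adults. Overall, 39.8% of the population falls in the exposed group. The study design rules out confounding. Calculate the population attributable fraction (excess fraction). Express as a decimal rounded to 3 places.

p₁ = 0.698, p₀ = 0.1.
Overall risk P(Y=1) = π·p₁ + (1−π)·p₀ = 0.398×0.698 + 0.602×0.1 = 0.338.
Under exogeneity, PAF = [P(Y=1) − p₀] / P(Y=1).
PAF = (0.338 − 0.1) / 0.338 ≈ 0.7041

PAF ≈ 0.704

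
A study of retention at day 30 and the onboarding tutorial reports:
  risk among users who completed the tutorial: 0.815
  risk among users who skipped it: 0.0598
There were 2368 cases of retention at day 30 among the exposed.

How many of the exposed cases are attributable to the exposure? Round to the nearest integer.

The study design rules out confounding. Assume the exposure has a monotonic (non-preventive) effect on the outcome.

about 2194 cases

Let p₁ = 0.815, p₀ = 0.0598.
PN = (p₁ − p₀)/p₁ = (0.815 − 0.0598) / 0.815 ≈ 0.92663.
Attributable cases ≈ PN × (exposed cases) = 0.92663 × 2368 ≈ 2194.25.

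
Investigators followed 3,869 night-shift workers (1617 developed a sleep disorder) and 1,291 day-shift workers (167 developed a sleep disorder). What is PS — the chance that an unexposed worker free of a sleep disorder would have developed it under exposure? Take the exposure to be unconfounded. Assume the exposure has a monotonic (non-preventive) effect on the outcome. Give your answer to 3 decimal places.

p₁ = P(outcome | exposed) = 1617/3869 = 0.41794
p₀ = P(outcome | unexposed) = 167/1291 = 0.12936
Under exogeneity and monotonicity, PS = (p₁ − p₀) / (1 − p₀).
PS = (0.41794 − 0.12936) / (1 − 0.12936) = 0.28858 / 0.87064 ≈ 0.3315

PS ≈ 0.331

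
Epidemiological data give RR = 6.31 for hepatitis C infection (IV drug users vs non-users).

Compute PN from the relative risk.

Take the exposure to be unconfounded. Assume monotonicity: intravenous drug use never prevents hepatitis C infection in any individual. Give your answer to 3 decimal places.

Under exogeneity and monotonicity, PN = (RR − 1) / RR = 1 − 1/RR.
PN = (6.31 − 1) / 6.31 = 5.31 / 6.31 ≈ 0.8415

PN ≈ 0.842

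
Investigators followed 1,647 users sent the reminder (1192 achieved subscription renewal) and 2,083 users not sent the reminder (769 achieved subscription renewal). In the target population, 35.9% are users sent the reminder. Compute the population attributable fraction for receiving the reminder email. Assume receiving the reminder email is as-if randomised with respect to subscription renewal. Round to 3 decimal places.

PAF ≈ 0.256

p₁ = P(outcome | exposed) = 1192/1647 = 0.72374
p₀ = P(outcome | unexposed) = 769/2083 = 0.36918
Overall risk P(Y=1) = π·p₁ + (1−π)·p₀ = 0.359×0.72374 + 0.641×0.36918 = 0.49647.
Under exogeneity, PAF = [P(Y=1) − p₀] / P(Y=1).
PAF = (0.49647 − 0.36918) / 0.49647 ≈ 0.2564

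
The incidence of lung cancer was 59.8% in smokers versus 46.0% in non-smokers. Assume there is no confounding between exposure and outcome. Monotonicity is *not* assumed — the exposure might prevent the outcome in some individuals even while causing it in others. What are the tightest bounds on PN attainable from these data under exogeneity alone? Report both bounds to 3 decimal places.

0.231 ≤ PN ≤ 0.903

p₁ = 0.598, p₀ = 0.46.
Under exogeneity alone the bounds on PN are max{0,(p₁−p₀)/p₁} ≤ PN ≤ min{1,(1−p₀)/p₁}.
  lower = (p₁ − p₀)/p₁ = 0.138 / 0.598 ≈ 0.2308
  upper = min{1, (1 − p₀)/p₁} = 0.54 / 0.598 ≈ 0.9030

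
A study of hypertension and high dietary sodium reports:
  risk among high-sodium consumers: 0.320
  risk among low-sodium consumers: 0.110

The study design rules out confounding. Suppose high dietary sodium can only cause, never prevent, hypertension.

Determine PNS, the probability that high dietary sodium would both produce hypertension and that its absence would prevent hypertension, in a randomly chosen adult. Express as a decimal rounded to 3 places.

PNS ≈ 0.210

Let p₁ = 0.32, p₀ = 0.11.
Under exogeneity and monotonicity, PNS = p₁ − p₀.
PNS = 0.32 − 0.11 = 0.21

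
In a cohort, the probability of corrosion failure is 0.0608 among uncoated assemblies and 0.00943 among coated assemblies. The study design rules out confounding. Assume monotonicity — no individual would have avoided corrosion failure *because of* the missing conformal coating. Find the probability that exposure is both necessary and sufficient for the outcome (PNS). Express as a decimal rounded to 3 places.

PNS ≈ 0.051

Let p₁ = 0.0608, p₀ = 0.00943.
Under exogeneity and monotonicity, PNS = p₁ − p₀.
PNS = 0.0608 − 0.00943 = 0.05137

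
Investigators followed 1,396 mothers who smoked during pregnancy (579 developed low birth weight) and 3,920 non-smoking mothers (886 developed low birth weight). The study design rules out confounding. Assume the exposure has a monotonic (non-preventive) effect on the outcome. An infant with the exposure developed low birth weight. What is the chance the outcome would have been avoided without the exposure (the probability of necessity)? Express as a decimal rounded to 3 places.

PN ≈ 0.455

p₁ = P(outcome | exposed) = 579/1396 = 0.41476
p₀ = P(outcome | unexposed) = 886/3920 = 0.22602
Under exogeneity and monotonicity, PN = (p₁ − p₀) / p₁.
PN = (0.41476 − 0.22602) / 0.41476 = 0.18874 / 0.41476 ≈ 0.4551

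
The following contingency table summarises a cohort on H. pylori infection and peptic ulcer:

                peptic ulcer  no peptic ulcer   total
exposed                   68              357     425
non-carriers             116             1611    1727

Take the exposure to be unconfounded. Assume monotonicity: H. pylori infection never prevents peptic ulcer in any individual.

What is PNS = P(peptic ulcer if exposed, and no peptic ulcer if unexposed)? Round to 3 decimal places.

p₁ = P(outcome | exposed) = 68/425 = 0.16
p₀ = P(outcome | unexposed) = 116/1727 = 0.067169
Under exogeneity and monotonicity, PNS = p₁ − p₀.
PNS = 0.16 − 0.067169 = 0.092831

PNS ≈ 0.093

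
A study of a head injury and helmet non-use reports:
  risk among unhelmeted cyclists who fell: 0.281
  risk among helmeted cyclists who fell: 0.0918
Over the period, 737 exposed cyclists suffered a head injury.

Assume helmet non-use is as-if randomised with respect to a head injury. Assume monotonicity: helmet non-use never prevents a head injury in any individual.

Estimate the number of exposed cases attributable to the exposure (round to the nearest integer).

Let p₁ = 0.281, p₀ = 0.0918.
PN = (p₁ − p₀)/p₁ = (0.281 − 0.0918) / 0.281 ≈ 0.67331.
Attributable cases ≈ PN × (exposed cases) = 0.67331 × 737 ≈ 496.23.

about 496 cases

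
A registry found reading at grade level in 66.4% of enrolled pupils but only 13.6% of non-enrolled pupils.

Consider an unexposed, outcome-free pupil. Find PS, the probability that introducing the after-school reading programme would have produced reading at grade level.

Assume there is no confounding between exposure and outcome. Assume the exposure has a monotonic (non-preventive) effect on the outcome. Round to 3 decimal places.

p₁ = 0.664, p₀ = 0.136.
Under exogeneity and monotonicity, PS = (p₁ − p₀) / (1 − p₀).
PS = (0.664 − 0.136) / (1 − 0.136) = 0.528 / 0.864 ≈ 0.6111

PS ≈ 0.611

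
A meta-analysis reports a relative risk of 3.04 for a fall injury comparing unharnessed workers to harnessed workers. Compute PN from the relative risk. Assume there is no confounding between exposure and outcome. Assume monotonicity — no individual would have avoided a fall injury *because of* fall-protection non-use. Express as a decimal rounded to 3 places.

Under exogeneity and monotonicity, PN = (RR − 1) / RR = 1 − 1/RR.
PN = (3.04 − 1) / 3.04 = 2.04 / 3.04 ≈ 0.6711

PN ≈ 0.671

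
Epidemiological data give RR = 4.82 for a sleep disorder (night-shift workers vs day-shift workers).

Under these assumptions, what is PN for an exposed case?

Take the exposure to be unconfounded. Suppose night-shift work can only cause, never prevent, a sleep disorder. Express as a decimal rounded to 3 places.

Under exogeneity and monotonicity, PN = (RR − 1) / RR = 1 − 1/RR.
PN = (4.82 − 1) / 4.82 = 3.82 / 4.82 ≈ 0.7925

PN ≈ 0.793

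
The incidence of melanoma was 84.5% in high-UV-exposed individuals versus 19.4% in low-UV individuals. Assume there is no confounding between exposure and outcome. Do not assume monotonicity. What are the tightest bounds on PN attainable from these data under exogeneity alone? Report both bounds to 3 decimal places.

0.770 ≤ PN ≤ 0.954

p₁ = 0.845, p₀ = 0.194.
Under exogeneity alone the bounds on PN are max{0,(p₁−p₀)/p₁} ≤ PN ≤ min{1,(1−p₀)/p₁}.
  lower = (p₁ − p₀)/p₁ = 0.651 / 0.845 ≈ 0.7704
  upper = min{1, (1 − p₀)/p₁} = 0.806 / 0.845 ≈ 0.9538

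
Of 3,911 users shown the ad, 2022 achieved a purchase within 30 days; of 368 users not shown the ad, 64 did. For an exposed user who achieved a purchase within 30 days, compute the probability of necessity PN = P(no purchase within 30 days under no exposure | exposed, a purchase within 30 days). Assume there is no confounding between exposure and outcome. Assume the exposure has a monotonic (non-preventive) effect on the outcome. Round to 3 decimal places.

PN ≈ 0.664

p₁ = P(outcome | exposed) = 2022/3911 = 0.517
p₀ = P(outcome | unexposed) = 64/368 = 0.17391
Under exogeneity and monotonicity, PN = (p₁ − p₀) / p₁.
PN = (0.517 − 0.17391) / 0.517 = 0.34309 / 0.517 ≈ 0.6636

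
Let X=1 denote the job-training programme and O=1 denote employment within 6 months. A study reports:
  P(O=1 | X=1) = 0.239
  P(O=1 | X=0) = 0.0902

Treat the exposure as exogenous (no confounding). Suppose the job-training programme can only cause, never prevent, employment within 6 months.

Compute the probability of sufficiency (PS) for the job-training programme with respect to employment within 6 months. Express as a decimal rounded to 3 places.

PS ≈ 0.164

Let p₁ = 0.239, p₀ = 0.0902.
Under exogeneity and monotonicity, PS = (p₁ − p₀) / (1 − p₀).
PS = (0.239 − 0.0902) / (1 − 0.0902) = 0.1488 / 0.9098 ≈ 0.1636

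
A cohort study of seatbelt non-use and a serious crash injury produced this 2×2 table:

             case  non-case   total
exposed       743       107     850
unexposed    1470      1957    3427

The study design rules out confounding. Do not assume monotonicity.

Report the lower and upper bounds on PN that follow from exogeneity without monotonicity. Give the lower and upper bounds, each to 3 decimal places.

p₁ = P(outcome | exposed) = 743/850 = 0.87412
p₀ = P(outcome | unexposed) = 1470/3427 = 0.42895
Under exogeneity alone the bounds on PN are max{0,(p₁−p₀)/p₁} ≤ PN ≤ min{1,(1−p₀)/p₁}.
  lower = (p₁ − p₀)/p₁ = 0.44517 / 0.87412 ≈ 0.5093
  upper = min{1, (1 − p₀)/p₁} = 0.57105 / 0.87412 ≈ 0.6533

0.509 ≤ PN ≤ 0.653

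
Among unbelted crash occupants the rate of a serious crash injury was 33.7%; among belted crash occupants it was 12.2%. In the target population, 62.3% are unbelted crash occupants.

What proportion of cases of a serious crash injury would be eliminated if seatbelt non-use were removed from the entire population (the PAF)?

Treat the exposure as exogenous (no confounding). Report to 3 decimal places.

p₁ = 0.337, p₀ = 0.122.
Overall risk P(Y=1) = π·p₁ + (1−π)·p₀ = 0.623×0.337 + 0.377×0.122 = 0.25595.
Under exogeneity, PAF = [P(Y=1) − p₀] / P(Y=1).
PAF = (0.25595 − 0.122) / 0.25595 ≈ 0.5233

PAF ≈ 0.523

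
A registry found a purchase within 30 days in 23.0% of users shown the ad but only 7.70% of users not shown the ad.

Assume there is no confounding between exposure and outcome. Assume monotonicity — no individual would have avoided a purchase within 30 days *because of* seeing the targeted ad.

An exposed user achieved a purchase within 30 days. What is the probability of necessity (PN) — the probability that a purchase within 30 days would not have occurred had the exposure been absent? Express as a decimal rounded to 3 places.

PN ≈ 0.665

p₁ = 0.23, p₀ = 0.077.
Under exogeneity and monotonicity, PN = (p₁ − p₀) / p₁.
PN = (0.23 − 0.077) / 0.23 = 0.153 / 0.23 ≈ 0.6652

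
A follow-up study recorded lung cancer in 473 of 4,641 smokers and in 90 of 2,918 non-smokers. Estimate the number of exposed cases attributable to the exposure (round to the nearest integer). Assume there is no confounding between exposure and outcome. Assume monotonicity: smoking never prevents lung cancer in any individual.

about 330 cases

p₁ = P(outcome | exposed) = 473/4641 = 0.10192
p₀ = P(outcome | unexposed) = 90/2918 = 0.030843
PN = (p₁ − p₀)/p₁ = (0.10192 − 0.030843) / 0.10192 ≈ 0.69737.
Attributable cases ≈ PN × (exposed cases) = 0.69737 × 473 ≈ 329.86.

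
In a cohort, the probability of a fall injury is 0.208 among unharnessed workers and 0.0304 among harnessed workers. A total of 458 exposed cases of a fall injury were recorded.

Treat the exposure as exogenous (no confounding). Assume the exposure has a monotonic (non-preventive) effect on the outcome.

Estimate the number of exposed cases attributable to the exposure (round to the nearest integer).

about 391 cases

Let p₁ = 0.208, p₀ = 0.0304.
PN = (p₁ − p₀)/p₁ = (0.208 − 0.0304) / 0.208 ≈ 0.85385.
Attributable cases ≈ PN × (exposed cases) = 0.85385 × 458 ≈ 391.06.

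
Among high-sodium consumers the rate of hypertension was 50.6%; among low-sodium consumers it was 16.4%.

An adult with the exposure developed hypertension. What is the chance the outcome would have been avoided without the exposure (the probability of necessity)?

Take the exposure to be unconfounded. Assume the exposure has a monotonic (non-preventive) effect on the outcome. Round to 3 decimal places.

PN ≈ 0.676

p₁ = 0.506, p₀ = 0.164.
Under exogeneity and monotonicity, PN = (p₁ − p₀) / p₁.
PN = (0.506 − 0.164) / 0.506 = 0.342 / 0.506 ≈ 0.6759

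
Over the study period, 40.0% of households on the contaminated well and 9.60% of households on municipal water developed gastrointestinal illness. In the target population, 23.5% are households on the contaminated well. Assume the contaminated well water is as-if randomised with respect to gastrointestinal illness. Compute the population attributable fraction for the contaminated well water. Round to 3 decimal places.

PAF ≈ 0.427

p₁ = 0.4, p₀ = 0.096.
Overall risk P(Y=1) = π·p₁ + (1−π)·p₀ = 0.235×0.4 + 0.765×0.096 = 0.16744.
Under exogeneity, PAF = [P(Y=1) − p₀] / P(Y=1).
PAF = (0.16744 − 0.096) / 0.16744 ≈ 0.4267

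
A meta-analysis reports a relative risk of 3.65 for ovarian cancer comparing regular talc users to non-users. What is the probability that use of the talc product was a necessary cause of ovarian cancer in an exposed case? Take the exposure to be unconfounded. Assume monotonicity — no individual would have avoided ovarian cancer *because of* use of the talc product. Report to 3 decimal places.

Under exogeneity and monotonicity, PN = (RR − 1) / RR = 1 − 1/RR.
PN = (3.65 − 1) / 3.65 = 2.65 / 3.65 ≈ 0.7260

PN ≈ 0.726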